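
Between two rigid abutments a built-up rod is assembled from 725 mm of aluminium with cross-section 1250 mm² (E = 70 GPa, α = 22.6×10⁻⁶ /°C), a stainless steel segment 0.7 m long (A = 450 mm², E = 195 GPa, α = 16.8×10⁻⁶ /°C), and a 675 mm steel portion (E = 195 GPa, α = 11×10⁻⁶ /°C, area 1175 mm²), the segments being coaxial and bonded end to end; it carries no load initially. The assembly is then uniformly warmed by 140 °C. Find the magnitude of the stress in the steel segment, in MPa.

σ ≈ 221 MPa (compressive)

Free thermal expansion of the whole bar: Σ αᵢΔT Lᵢ = 22.6×10⁻⁶×140×725 + 16.8×10⁻⁶×140×700 + 11×10⁻⁶×140×675 = 4.98 mm.
Since the ends are fixed, an axial force P builds up, equal in every segment, with P · Σ Lᵢ/(AᵢEᵢ) = δ_free.
The series flexibility is Σ Lᵢ/(AᵢEᵢ) = 725/(1250×70×10³) + 700/(450×195×10³) + 675/(1175×195×10³) = 1.921×10⁻⁵ mm/N.
Hence P = δ_free / Σ(L/AE) = 4.98/1.921×10⁻⁵ = 259.2 kN (compressive).
σ_{steel} = P / A = 259200 / 1175 = 220.6 MPa.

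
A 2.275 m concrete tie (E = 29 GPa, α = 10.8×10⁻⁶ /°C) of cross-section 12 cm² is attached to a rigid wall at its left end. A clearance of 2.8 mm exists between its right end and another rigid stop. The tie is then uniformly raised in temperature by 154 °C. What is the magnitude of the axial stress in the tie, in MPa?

Free thermal elongation = αΔT L = 10.8×10⁻⁶ × 154 × 2275 = 3.784 mm.
After closing the 2.8 mm clearance, 3.784 − 2.8 = 0.9838 mm of expansion remains to be suppressed by the wall.
That suppressed elongation corresponds to σ = E·Δ/L = 29×10³ × 0.9838/2275 = 12.54 MPa.

σ ≈ 12.5 MPa (compressive)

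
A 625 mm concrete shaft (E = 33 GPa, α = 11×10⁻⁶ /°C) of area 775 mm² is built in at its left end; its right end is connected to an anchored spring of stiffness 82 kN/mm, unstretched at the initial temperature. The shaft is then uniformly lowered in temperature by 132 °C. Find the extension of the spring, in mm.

The unrestrained thermal change is αΔT L = 11×10⁻⁶ × 132 × 625 = 0.9075 mm.
With a force P in the spring, the elastic change of the shaft is PL/(AE) and that of the spring is P/k; compatibility requires their sum to equal δ_free.
So P = δ_free / [L/(AE) + 1/k] = 0.9075 / [ 625/(775×33×10³) + 1/(82×10³) ].
P = 0.9075 / 3.663×10⁻⁵ = 24770 N.
Spring extension = P/k = 24770/(82×10³) = 0.3021 mm.

δ ≈ 0.302 mm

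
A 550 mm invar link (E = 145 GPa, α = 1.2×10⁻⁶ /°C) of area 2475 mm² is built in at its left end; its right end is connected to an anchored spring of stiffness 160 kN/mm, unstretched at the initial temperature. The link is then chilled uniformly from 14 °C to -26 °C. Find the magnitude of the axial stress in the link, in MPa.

σ ≈ 1.37 MPa (tensile)

The unrestrained thermal change is αΔT L = 1.2×10⁻⁶ × 40 × 550 = 0.0264 mm.
With a force P in the spring, the elastic change of the link is PL/(AE) and that of the spring is P/k; compatibility requires their sum to equal δ_free.
So P = δ_free / [L/(AE) + 1/k] = 0.0264 / [ 550/(2475×145×10³) + 1/(160×10³) ].
P = 0.0264 / 7.783×10⁻⁶ = 3392 N.
σ = P/A = 3392/2475 = 1.371 MPa.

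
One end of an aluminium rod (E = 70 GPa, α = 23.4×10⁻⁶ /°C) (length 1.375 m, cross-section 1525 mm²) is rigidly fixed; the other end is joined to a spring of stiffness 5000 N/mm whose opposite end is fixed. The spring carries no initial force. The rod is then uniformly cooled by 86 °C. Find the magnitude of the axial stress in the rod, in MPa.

If the spring were absent the rod would shorten by αΔT L = 23.4×10⁻⁶ × 86 × 1375 = 2.767 mm.
With a force P in the spring, the elastic change of the rod is PL/(AE) and that of the spring is P/k; compatibility requires their sum to equal δ_free.
So P = δ_free / [L/(AE) + 1/k] = 2.767 / [ 1375/(1525×70×10³) + 1/(5000) ].
P = 2.767 / 0.0002129 = 13000 N.
σ = P/A = 13000/1525 = 8.523 MPa.

σ ≈ 8.52 MPa (tensile)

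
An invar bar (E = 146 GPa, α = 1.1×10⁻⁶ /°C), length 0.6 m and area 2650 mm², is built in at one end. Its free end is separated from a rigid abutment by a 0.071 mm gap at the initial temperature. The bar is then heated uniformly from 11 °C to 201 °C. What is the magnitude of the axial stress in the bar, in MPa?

σ ≈ 13.2 MPa (compressive)

If the wall were absent the bar would grow by αΔT L = 1.1×10⁻⁶ × 190 × 600 = 0.1254 mm.
This exceeds the 0.071 mm gap, so the wall pushes back. The portion of expansion that must be recovered elastically is δ_free − gap = 0.1254 − 0.071 = 0.0544 mm.
Compatibility: PL/(AE) = 0.0544 mm, so σ = P/A = E × (0.0544/600) = 13.24 MPa.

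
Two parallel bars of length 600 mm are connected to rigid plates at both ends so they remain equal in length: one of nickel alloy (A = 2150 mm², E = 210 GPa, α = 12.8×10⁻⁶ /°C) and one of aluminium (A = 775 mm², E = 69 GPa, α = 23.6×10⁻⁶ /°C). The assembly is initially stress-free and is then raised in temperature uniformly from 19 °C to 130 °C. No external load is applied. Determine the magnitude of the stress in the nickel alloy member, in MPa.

The aluminium has the larger α, so on heating it would change length more than the nickel alloy if both were free. The rigid plates force a common final length, so the aluminium is put into compression and the nickel alloy into tension, with equal and opposite forces P (no external load).
Equating the net (thermal + elastic) strains gives |α₁ − α₂|·ΔT = P·[1/(A₁E₁) + 1/(A₂E₂)].
|α₁ − α₂|·ΔT = 10.8×10⁻⁶ × 111 = 0.001199.
1/(A₁E₁) + 1/(A₂E₂) = 1/(2150×210×10³) + 1/(775×69×10³) = 2.092×10⁻⁸ N⁻¹.
P = 0.001199 / 2.092×10⁻⁸ = 57320 N = 57.32 kN.
σ_{nickel alloy} = P/A₁ = 57320/2150 = 26.66 MPa, tensile.

σ ≈ 26.7 MPa (tensile)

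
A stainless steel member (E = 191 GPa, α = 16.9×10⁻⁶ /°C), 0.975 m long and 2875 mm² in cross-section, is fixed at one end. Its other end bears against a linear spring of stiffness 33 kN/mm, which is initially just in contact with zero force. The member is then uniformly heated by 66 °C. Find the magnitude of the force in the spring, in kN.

Free thermal expansion: δ_free = αΔT L = 16.9×10⁻⁶ × 66 × 975 = 1.088 mm.
With a force P in the spring, the elastic change of the member is PL/(AE) and that of the spring is P/k; compatibility requires their sum to equal δ_free.
P [ L/(AE) + 1/k ] = δ_free → P [ 975/(2875×191×10³) + 1/(33×10³) ] = 1.088.
P = 1.088 / 3.208×10⁻⁵ = 33900 N.

P ≈ 33.9 kN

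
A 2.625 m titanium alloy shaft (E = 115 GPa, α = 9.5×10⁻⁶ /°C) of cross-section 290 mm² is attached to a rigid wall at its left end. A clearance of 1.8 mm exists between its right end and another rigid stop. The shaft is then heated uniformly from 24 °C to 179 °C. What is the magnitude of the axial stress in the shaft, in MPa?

If the wall were absent the shaft would grow by αΔT L = 9.5×10⁻⁶ × 155 × 2625 = 3.865 mm.
This exceeds the 1.8 mm gap, so the wall pushes back. The portion of expansion that must be recovered elastically is δ_free − gap = 3.865 − 1.8 = 2.065 mm.
Compatibility: PL/(AE) = 2.065 mm, so σ = P/A = E × (2.065/2625) = 90.48 MPa.

σ ≈ 90.5 MPa (compressive)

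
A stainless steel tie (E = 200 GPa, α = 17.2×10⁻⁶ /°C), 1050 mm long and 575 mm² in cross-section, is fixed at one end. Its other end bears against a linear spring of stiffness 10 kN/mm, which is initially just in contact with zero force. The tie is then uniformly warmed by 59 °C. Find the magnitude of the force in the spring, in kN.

The unrestrained thermal change is αΔT L = 17.2×10⁻⁶ × 59 × 1050 = 1.066 mm.
With a force P in the spring, the elastic change of the tie is PL/(AE) and that of the spring is P/k; compatibility requires their sum to equal δ_free.
So P = δ_free / [L/(AE) + 1/k] = 1.066 / [ 1050/(575×200×10³) + 1/(10×10³) ].
P = 1.066 / 0.0001091 = 9764 N.

P ≈ 9.76 kN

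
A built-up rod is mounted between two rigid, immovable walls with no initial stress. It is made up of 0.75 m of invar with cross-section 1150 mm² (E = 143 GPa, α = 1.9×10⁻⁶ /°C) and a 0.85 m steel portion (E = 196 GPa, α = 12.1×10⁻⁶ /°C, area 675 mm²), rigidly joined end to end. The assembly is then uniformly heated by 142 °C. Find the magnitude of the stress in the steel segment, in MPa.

If the supports were absent, the total length change would be Σ αᵢΔT Lᵢ = 1.9×10⁻⁶×142×750 + 12.1×10⁻⁶×142×850 = 1.663 mm.
The rigid supports impose zero overall length change; the single axial force P common to all segments must satisfy P Σ Lᵢ/(AᵢEᵢ) = δ_free.
The series flexibility is Σ Lᵢ/(AᵢEᵢ) = 750/(1150×143×10³) + 850/(675×196×10³) = 1.099×10⁻⁵ mm/N.
Hence P = δ_free / Σ(L/AE) = 1.663/1.099×10⁻⁵ = 151.4 kN (compressive).
σ_{steel} = P / A = 151400 / 675 = 224.2 MPa.

σ ≈ 224 MPa (compressive)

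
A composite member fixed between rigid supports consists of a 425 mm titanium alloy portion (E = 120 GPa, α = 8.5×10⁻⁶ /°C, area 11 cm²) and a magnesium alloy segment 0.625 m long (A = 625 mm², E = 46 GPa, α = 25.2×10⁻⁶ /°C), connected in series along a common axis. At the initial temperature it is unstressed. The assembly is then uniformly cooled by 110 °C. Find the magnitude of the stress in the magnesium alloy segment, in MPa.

σ ≈ 137 MPa (tensile)

With the walls removed the bar would change length by δ_free = Σ αᵢΔT Lᵢ = 8.5×10⁻⁶×110×425 + 25.2×10⁻⁶×110×625 = 2.13 mm.
The rigid supports impose zero overall length change; the single axial force P common to all segments must satisfy P Σ Lᵢ/(AᵢEᵢ) = δ_free.
Σ Lᵢ/(AᵢEᵢ) = 425/(1100×120×10³) + 625/(625×46×10³) = 2.496×10⁻⁵ mm/N.
P = 2.13 / 2.496×10⁻⁵ = 85340 N = 85.34 kN, tensile.
σ_{magnesium alloy} = P / A = 85340 / 625 = 136.5 MPa.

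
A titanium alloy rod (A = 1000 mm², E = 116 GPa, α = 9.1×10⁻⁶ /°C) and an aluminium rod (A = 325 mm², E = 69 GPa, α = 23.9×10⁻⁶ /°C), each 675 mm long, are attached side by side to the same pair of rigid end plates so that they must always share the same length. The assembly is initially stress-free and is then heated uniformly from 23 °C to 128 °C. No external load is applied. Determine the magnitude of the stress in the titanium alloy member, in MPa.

σ ≈ 29.2 MPa (tensile)

Equilibrium of a rigid end plate with no external load gives equal and opposite internal forces ±P in the two members. Since α_{aluminium} > α_{titanium alloy}, heating drives the aluminium into compression and the titanium alloy into tension.
Setting the final lengths equal and cancelling L: (α₁ − α₂)ΔT = P/(A₁E₁) + P/(A₂E₂).
|α₁ − α₂|·ΔT = 14.8×10⁻⁶ × 105 = 0.001554.
1/(A₁E₁) + 1/(A₂E₂) = 1/(1000×116×10³) + 1/(325×69×10³) = 5.321×10⁻⁸ N⁻¹.
So P = 0.001554 / 5.321×10⁻⁸ = 29.2 kN.
σ_{titanium alloy} = P/A₁ = 29200/1000 = 29.2 MPa, tensile.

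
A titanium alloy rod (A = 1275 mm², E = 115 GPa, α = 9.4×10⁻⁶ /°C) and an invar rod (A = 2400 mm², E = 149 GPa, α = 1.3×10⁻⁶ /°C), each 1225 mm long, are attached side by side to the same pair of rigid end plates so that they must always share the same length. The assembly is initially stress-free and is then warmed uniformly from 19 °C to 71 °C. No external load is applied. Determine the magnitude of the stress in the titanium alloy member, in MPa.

The titanium alloy has the larger α, so on heating it would change length more than the invar if both were free. The rigid plates force a common final length, so the titanium alloy is put into compression and the invar into tension, with equal and opposite forces P (no external load).
Equating the net (thermal + elastic) strains gives |α₁ − α₂|·ΔT = P·[1/(A₁E₁) + 1/(A₂E₂)].
|α₁ − α₂|·ΔT = 8.1×10⁻⁶ × 52 = 0.0004212.
1/(A₁E₁) + 1/(A₂E₂) = 1/(1275×115×10³) + 1/(2400×149×10³) = 9.617×10⁻⁹ N⁻¹.
P = 0.0004212 / 9.617×10⁻⁹ = 43800 N = 43.8 kN.
σ_{titanium alloy} = P/A₁ = 43800/1275 = 34.35 MPa, compressive.

σ ≈ 34.4 MPa (compressive)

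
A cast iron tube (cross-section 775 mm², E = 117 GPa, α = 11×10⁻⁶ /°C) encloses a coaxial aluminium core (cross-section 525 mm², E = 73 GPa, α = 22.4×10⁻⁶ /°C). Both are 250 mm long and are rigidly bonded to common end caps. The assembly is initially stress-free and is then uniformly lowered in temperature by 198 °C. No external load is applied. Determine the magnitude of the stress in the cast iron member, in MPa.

Both members must finish at the same length. With the larger α, the aluminium tends to over-contract; the plates restrain it, putting the aluminium in tension and the cast iron in compression. With no external load the two internal forces are equal and opposite, magnitude P.
Equating the net (thermal + elastic) strains gives |α₁ − α₂|·ΔT = P·[1/(A₁E₁) + 1/(A₂E₂)].
|α₁ − α₂|·ΔT = 11.4×10⁻⁶ × 198 = 0.002257.
1/(A₁E₁) + 1/(A₂E₂) = 1/(775×117×10³) + 1/(525×73×10³) = 3.712×10⁻⁸ N⁻¹.
So P = 0.002257 / 3.712×10⁻⁸ = 60.81 kN.
σ_{cast iron} = P/A₁ = 60810/775 = 78.46 MPa, compressive.

σ ≈ 78.5 MPa (compressive)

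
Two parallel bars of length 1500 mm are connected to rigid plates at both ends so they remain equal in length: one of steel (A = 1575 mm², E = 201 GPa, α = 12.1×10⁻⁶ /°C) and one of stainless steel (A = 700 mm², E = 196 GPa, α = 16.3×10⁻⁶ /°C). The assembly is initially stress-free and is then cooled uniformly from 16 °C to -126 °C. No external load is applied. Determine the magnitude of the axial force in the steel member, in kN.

The stainless steel has the larger α, so on cooling it would change length more than the steel if both were free. The rigid plates force a common final length, so the stainless steel is put into tension and the steel into compression, with equal and opposite forces P (no external load).
Equating the net (thermal + elastic) strains gives |α₁ − α₂|·ΔT = P·[1/(A₁E₁) + 1/(A₂E₂)].
|α₁ − α₂|·ΔT = 4.2×10⁻⁶ × 142 = 0.0005964.
1/(A₁E₁) + 1/(A₂E₂) = 1/(1575×201×10³) + 1/(700×196×10³) = 1.045×10⁻⁸ N⁻¹.
So P = 0.0005964 / 1.045×10⁻⁸ = 57.09 kN.

P ≈ 57.1 kN (compressive in the steel)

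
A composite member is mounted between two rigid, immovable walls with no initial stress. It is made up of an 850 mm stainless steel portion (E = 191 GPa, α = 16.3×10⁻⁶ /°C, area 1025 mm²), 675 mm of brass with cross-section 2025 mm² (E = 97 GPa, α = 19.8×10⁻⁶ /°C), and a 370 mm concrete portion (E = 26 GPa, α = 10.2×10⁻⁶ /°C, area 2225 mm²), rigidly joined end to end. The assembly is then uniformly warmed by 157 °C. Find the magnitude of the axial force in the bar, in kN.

With the walls removed the bar would change length by δ_free = Σ αᵢΔT Lᵢ = 16.3×10⁻⁶×157×850 + 19.8×10⁻⁶×157×675 + 10.2×10⁻⁶×157×370 = 4.866 mm.
The rigid supports impose zero overall length change; the single axial force P common to all segments must satisfy P Σ Lᵢ/(AᵢEᵢ) = δ_free.
Σ Lᵢ/(AᵢEᵢ) = 850/(1025×191×10³) + 675/(2025×97×10³) + 370/(2225×26×10³) = 1.417×10⁻⁵ mm/N.
So P = 4.866 / 1.417×10⁻⁵ = 343.3 kN, compressive.

P ≈ 343 kN (compressive)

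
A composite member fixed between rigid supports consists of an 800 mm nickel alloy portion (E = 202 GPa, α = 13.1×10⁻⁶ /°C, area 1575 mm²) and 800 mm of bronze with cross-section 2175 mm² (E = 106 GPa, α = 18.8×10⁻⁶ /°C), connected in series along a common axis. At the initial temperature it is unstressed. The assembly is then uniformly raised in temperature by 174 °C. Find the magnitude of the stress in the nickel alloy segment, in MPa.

σ ≈ 471 MPa (compressive)

With the walls removed the bar would change length by δ_free = Σ αᵢΔT Lᵢ = 13.1×10⁻⁶×174×800 + 18.8×10⁻⁶×174×800 = 4.44 mm.
The rigid supports impose zero overall length change; the single axial force P common to all segments must satisfy P Σ Lᵢ/(AᵢEᵢ) = δ_free.
The series flexibility is Σ Lᵢ/(AᵢEᵢ) = 800/(1575×202×10³) + 800/(2175×106×10³) = 5.985×10⁻⁶ mm/N.
So P = 4.44 / 5.985×10⁻⁶ = 742 kN, compressive.
σ_{nickel alloy} = P / A = 742000 / 1575 = 471.1 MPa.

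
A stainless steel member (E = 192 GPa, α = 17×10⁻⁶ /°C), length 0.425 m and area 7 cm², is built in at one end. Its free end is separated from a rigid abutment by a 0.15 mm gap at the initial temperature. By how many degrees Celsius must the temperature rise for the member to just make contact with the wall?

ΔT ≈ 20.8 °C

Contact occurs when the free expansion equals the gap: αΔT L = 0.15 mm.
ΔT = 0.15 / (17×10⁻⁶ × 425) = 20.76 °C.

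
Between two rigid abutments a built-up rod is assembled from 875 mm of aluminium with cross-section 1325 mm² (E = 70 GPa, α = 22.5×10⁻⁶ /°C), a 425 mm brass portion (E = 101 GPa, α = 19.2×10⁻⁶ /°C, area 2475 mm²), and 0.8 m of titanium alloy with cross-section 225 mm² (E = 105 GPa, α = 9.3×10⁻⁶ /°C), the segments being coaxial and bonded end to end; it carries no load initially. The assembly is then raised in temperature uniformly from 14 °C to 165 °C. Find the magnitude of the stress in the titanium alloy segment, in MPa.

With the walls removed the bar would change length by δ_free = Σ αᵢΔT Lᵢ = 22.5×10⁻⁶×151×875 + 19.2×10⁻⁶×151×425 + 9.3×10⁻⁶×151×800 = 5.328 mm.
The rigid supports impose zero overall length change; the single axial force P common to all segments must satisfy P Σ Lᵢ/(AᵢEᵢ) = δ_free.
Σ Lᵢ/(AᵢEᵢ) = 875/(1325×70×10³) + 425/(2475×101×10³) + 800/(225×105×10³) = 4.5×10⁻⁵ mm/N.
Hence P = δ_free / Σ(L/AE) = 5.328/4.5×10⁻⁵ = 118.4 kN (compressive).
σ_{titanium alloy} = P / A = 118400 / 225 = 526.3 MPa.

σ ≈ 526 MPa (compressive)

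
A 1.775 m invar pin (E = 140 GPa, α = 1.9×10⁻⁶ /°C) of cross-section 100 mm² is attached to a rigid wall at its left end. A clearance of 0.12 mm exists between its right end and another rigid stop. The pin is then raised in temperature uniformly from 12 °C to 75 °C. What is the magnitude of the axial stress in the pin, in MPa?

Unrestrained expansion: δ_free = αΔT L = 1.9×10⁻⁶ × 63 × 1775 = 0.2125 mm.
The gap closes (δ_free > 0.12 mm) and the wall then resists a further 0.2125 − 0.12 = 0.09247 mm of expansion.
Compatibility: PL/(AE) = 0.09247 mm, so σ = P/A = E × (0.09247/1775) = 7.293 MPa.

σ ≈ 7.29 MPa (compressive)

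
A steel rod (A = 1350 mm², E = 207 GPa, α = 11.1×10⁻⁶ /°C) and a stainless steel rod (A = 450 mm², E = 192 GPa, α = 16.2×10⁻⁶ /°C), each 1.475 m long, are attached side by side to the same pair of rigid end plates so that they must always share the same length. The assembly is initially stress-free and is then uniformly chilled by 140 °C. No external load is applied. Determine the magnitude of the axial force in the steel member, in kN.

Equilibrium of a rigid end plate with no external load gives equal and opposite internal forces ±P in the two members. Since α_{stainless steel} > α_{steel}, cooling drives the stainless steel into tension and the steel into compression.
Compatibility of the two members (thermal + elastic change equal): (α₁ − α₂)ΔT = P·[1/(A₁E₁) + 1/(A₂E₂)].
|α₁ − α₂|·ΔT = 5.1×10⁻⁶ × 140 = 0.000714.
1/(A₁E₁) + 1/(A₂E₂) = 1/(1350×207×10³) + 1/(450×192×10³) = 1.515×10⁻⁸ N⁻¹.
P = 0.000714 / 1.515×10⁻⁸ = 47120 N = 47.12 kN.

P ≈ 47.1 kN (compressive in the steel)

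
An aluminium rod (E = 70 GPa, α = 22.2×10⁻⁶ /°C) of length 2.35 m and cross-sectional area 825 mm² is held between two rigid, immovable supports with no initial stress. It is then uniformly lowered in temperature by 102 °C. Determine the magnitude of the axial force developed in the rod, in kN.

Full restraint means ε = 0, so the stress is σ = EαΔT = 70×10³ × 22.2×10⁻⁶ × 102 = 158.5 MPa.
Then P = σA = 158.5 × 825 mm² = 130.8 kN, tensile.

P ≈ 131 kN (tensile)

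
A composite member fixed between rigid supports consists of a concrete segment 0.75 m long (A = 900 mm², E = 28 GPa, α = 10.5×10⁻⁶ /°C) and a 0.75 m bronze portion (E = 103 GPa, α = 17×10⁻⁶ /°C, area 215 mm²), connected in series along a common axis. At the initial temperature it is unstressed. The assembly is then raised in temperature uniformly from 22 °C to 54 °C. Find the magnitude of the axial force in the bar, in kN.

P ≈ 10.4 kN (compressive)

If the supports were absent, the total length change would be Σ αᵢΔT Lᵢ = 10.5×10⁻⁶×32×750 + 17×10⁻⁶×32×750 = 0.66 mm.
The walls prevent any net length change, so an axial force P (same in every segment) develops. Compatibility: P · Σ Lᵢ/(AᵢEᵢ) = δ_free.
Σ Lᵢ/(AᵢEᵢ) = 750/(900×28×10³) + 750/(215×103×10³) = 6.363×10⁻⁵ mm/N.
P = 0.66 / 6.363×10⁻⁵ = 10370 N = 10.37 kN, compressive.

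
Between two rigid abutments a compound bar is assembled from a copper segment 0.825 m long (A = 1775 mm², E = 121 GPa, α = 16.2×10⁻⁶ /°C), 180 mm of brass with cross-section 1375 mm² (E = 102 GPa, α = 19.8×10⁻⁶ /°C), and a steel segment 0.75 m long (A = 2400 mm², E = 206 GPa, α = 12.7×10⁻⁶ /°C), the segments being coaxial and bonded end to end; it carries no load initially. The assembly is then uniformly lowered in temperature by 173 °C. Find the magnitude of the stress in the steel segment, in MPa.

If the supports were absent, the total length change would be Σ αᵢΔT Lᵢ = 16.2×10⁻⁶×173×825 + 19.8×10⁻⁶×173×180 + 12.7×10⁻⁶×173×750 = 4.577 mm.
Since the ends are fixed, an axial force P builds up, equal in every segment, with P · Σ Lᵢ/(AᵢEᵢ) = δ_free.
Σ Lᵢ/(AᵢEᵢ) = 825/(1775×121×10³) + 180/(1375×102×10³) + 750/(2400×206×10³) = 6.642×10⁻⁶ mm/N.
P = 4.577 / 6.642×10⁻⁶ = 689100 N = 689.1 kN, tensile.
σ_{steel} = P / A = 689100 / 2400 = 287.1 MPa.

σ ≈ 287 MPa (tensile)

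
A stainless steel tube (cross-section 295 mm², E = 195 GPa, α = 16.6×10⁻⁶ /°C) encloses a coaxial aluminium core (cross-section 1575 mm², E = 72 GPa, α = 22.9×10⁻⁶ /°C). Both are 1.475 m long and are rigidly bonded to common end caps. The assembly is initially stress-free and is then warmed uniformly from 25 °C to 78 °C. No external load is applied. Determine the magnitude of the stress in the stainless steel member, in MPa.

Equilibrium of a rigid end plate with no external load gives equal and opposite internal forces ±P in the two members. Since α_{aluminium} > α_{stainless steel}, heating drives the aluminium into compression and the stainless steel into tension.
Compatibility of the two members (thermal + elastic change equal): (α₁ − α₂)ΔT = P·[1/(A₁E₁) + 1/(A₂E₂)].
|α₁ − α₂|·ΔT = 6.3×10⁻⁶ × 53 = 0.0003339.
1/(A₁E₁) + 1/(A₂E₂) = 1/(295×195×10³) + 1/(1575×72×10³) = 2.62×10⁻⁸ N⁻¹.
P = 0.0003339 / 2.62×10⁻⁸ = 12740 N = 12.74 kN.
σ_{stainless steel} = P/A₁ = 12740/295 = 43.2 MPa, tensile.

σ ≈ 43.2 MPa (tensile)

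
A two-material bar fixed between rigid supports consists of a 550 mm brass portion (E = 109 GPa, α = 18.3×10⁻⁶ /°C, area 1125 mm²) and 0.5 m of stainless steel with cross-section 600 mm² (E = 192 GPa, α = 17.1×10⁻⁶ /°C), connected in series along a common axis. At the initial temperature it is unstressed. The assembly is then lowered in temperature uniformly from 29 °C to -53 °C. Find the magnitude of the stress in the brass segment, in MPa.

With the walls removed the bar would change length by δ_free = Σ αᵢΔT Lᵢ = 18.3×10⁻⁶×82×550 + 17.1×10⁻⁶×82×500 = 1.526 mm.
The walls prevent any net length change, so an axial force P (same in every segment) develops. Compatibility: P · Σ Lᵢ/(AᵢEᵢ) = δ_free.
Σ Lᵢ/(AᵢEᵢ) = 550/(1125×109×10³) + 500/(600×192×10³) = 8.825×10⁻⁶ mm/N.
P = 1.526 / 8.825×10⁻⁶ = 173000 N = 173 kN, tensile.
σ_{brass} = P / A = 173000 / 1125 = 153.7 MPa.

σ ≈ 154 MPa (tensile)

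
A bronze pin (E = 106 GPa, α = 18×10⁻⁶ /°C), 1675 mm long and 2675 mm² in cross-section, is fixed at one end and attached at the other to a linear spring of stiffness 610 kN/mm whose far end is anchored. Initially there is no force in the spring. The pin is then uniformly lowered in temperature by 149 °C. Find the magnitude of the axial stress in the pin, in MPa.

The unrestrained thermal change is αΔT L = 18×10⁻⁶ × 149 × 1675 = 4.492 mm.
With a force P in the spring, the elastic change of the pin is PL/(AE) and that of the spring is P/k; compatibility requires their sum to equal δ_free.
So P = δ_free / [L/(AE) + 1/k] = 4.492 / [ 1675/(2675×106×10³) + 1/(610×10³) ].
P = 4.492 / 7.547×10⁻⁶ = 595300 N.
σ = P/A = 595300/2675 = 222.5 MPa.

σ ≈ 223 MPa (tensile)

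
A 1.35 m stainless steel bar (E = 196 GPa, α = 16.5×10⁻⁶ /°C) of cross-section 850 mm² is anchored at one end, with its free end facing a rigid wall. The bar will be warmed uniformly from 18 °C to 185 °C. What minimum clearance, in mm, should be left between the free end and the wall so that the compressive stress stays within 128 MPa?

With no wall the bar would lengthen by αΔT L = 16.5×10⁻⁶ × 167 × 1350 = 3.72 mm.
At the allowable stress the elastic shortening the wall may impose is σL/E = 128 × 1350 / (196×10³) = 0.8816 mm.
So the gap has to take up the difference, g_min = δ_free − σL/E = 3.72 − 0.8816 = 2.838 mm.

g ≈ 2.84 mm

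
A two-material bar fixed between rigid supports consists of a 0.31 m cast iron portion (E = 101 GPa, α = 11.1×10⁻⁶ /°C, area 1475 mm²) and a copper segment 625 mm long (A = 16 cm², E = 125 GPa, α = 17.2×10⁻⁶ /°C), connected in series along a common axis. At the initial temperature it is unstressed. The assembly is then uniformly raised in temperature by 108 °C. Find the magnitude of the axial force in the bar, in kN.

P ≈ 294 kN (compressive)

Free thermal expansion of the whole bar: Σ αᵢΔT Lᵢ = 11.1×10⁻⁶×108×310 + 17.2×10⁻⁶×108×625 = 1.533 mm.
Since the ends are fixed, an axial force P builds up, equal in every segment, with P · Σ Lᵢ/(AᵢEᵢ) = δ_free.
The series flexibility is Σ Lᵢ/(AᵢEᵢ) = 310/(1475×101×10³) + 625/(1600×125×10³) = 5.206×10⁻⁶ mm/N.
So P = 1.533 / 5.206×10⁻⁶ = 294.4 kN, compressive.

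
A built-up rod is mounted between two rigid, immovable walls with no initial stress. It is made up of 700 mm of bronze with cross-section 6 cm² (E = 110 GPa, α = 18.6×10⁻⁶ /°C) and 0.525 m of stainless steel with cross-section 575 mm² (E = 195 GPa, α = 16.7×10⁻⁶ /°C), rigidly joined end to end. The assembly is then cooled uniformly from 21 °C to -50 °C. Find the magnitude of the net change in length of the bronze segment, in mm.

Free thermal contraction of the whole bar: Σ αᵢΔT Lᵢ = 18.6×10⁻⁶×71×700 + 16.7×10⁻⁶×71×525 = 1.547 mm.
The walls prevent any net length change, so an axial force P (same in every segment) develops. Compatibility: P · Σ Lᵢ/(AᵢEᵢ) = δ_free.
The series flexibility is Σ Lᵢ/(AᵢEᵢ) = 700/(600×110×10³) + 525/(575×195×10³) = 1.529×10⁻⁵ mm/N.
Hence P = δ_free / Σ(L/AE) = 1.547/1.529×10⁻⁵ = 101.2 kN (tensile).
For the bronze segment, free thermal change = 18.6×10⁻⁶×71×700 = 0.9244 mm and elastic change from P = 101200×700/(600×110×10³) = 1.073 mm; these oppose, so the net change is 0.149 mm (segment lengthens).

|ΔL| ≈ 0.149 mm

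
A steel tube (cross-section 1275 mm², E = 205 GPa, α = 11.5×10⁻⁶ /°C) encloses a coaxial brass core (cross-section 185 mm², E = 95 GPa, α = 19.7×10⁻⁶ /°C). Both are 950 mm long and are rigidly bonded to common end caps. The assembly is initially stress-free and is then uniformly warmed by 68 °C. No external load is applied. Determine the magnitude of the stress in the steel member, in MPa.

Equilibrium of a rigid end plate with no external load gives equal and opposite internal forces ±P in the two members. Since α_{brass} > α_{steel}, heating drives the brass into compression and the steel into tension.
Compatibility of the two members (thermal + elastic change equal): (α₁ − α₂)ΔT = P·[1/(A₁E₁) + 1/(A₂E₂)].
|α₁ − α₂|·ΔT = 8.2×10⁻⁶ × 68 = 0.0005576.
1/(A₁E₁) + 1/(A₂E₂) = 1/(1275×205×10³) + 1/(185×95×10³) = 6.072×10⁻⁸ N⁻¹.
So P = 0.0005576 / 6.072×10⁻⁸ = 9.182 kN.
σ_{steel} = P/A₁ = 9182/1275 = 7.202 MPa, tensile.

σ ≈ 7.2 MPa (tensile)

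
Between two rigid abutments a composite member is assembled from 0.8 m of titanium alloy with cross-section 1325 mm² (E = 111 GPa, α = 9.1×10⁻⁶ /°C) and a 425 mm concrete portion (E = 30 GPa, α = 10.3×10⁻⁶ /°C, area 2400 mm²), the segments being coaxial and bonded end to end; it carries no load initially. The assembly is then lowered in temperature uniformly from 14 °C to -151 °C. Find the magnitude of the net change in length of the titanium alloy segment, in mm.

|ΔL| ≈ 0.279 mm

Free thermal contraction of the whole bar: Σ αᵢΔT Lᵢ = 9.1×10⁻⁶×165×800 + 10.3×10⁻⁶×165×425 = 1.923 mm.
The walls prevent any net length change, so an axial force P (same in every segment) develops. Compatibility: P · Σ Lᵢ/(AᵢEᵢ) = δ_free.
Σ Lᵢ/(AᵢEᵢ) = 800/(1325×111×10³) + 425/(2400×30×10³) = 1.134×10⁻⁵ mm/N.
P = 1.923 / 1.134×10⁻⁵ = 169600 N = 169.6 kN, tensile.
For the titanium alloy segment, free thermal change = 9.1×10⁻⁶×165×800 = 1.201 mm and elastic change from P = 169600×800/(1325×111×10³) = 0.9225 mm; these oppose, so the net change is 0.279 mm (segment shortens).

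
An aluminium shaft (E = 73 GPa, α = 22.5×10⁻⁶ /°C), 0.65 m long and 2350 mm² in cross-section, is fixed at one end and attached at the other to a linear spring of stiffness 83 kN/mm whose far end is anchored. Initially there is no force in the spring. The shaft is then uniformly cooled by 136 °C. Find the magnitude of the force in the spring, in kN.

If the spring were absent the shaft would shorten by αΔT L = 22.5×10⁻⁶ × 136 × 650 = 1.989 mm.
Let P be the tensile force in the spring. The shaft extends elastically by PL/(AE) and the spring stretches by P/k; together these equal δ_free.
So P = δ_free / [L/(AE) + 1/k] = 1.989 / [ 650/(2350×73×10³) + 1/(83×10³) ].
P = 1.989 / 1.584×10⁻⁵ = 125600 N.

P ≈ 126 kN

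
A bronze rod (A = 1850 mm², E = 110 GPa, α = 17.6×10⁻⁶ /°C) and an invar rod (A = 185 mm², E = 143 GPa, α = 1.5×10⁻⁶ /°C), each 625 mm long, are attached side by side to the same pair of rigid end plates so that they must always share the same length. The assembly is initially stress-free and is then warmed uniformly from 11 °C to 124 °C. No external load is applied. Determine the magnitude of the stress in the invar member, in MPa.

Equilibrium of a rigid end plate with no external load gives equal and opposite internal forces ±P in the two members. Since α_{bronze} > α_{invar}, heating drives the bronze into compression and the invar into tension.
Compatibility of the two members (thermal + elastic change equal): (α₁ − α₂)ΔT = P·[1/(A₁E₁) + 1/(A₂E₂)].
|α₁ − α₂|·ΔT = 16.1×10⁻⁶ × 113 = 0.001819.
1/(A₁E₁) + 1/(A₂E₂) = 1/(1850×110×10³) + 1/(185×143×10³) = 4.271×10⁻⁸ N⁻¹.
P = 0.001819 / 4.271×10⁻⁸ = 42590 N = 42.59 kN.
σ_{invar} = P/A₂ = 42590/185 = 230.2 MPa, tensile.

σ ≈ 230 MPa (tensile)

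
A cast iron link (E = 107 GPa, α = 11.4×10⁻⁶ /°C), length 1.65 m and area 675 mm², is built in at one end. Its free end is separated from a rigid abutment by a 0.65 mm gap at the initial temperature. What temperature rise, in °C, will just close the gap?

Contact occurs when the free expansion equals the gap: αΔT L = 0.65 mm.
ΔT = 0.65 / (11.4×10⁻⁶ × 1650) = 34.56 °C.

ΔT ≈ 34.6 °C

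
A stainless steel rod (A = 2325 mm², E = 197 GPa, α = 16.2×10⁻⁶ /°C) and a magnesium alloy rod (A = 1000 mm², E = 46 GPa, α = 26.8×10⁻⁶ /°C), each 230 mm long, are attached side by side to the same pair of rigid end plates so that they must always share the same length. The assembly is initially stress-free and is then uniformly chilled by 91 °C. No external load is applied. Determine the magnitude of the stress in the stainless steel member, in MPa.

Both members must finish at the same length. With the larger α, the magnesium alloy tends to over-contract; the plates restrain it, putting the magnesium alloy in tension and the stainless steel in compression. With no external load the two internal forces are equal and opposite, magnitude P.
Compatibility of the two members (thermal + elastic change equal): (α₁ − α₂)ΔT = P·[1/(A₁E₁) + 1/(A₂E₂)].
|α₁ − α₂|·ΔT = 10.6×10⁻⁶ × 91 = 0.0009646.
1/(A₁E₁) + 1/(A₂E₂) = 1/(2325×197×10³) + 1/(1000×46×10³) = 2.392×10⁻⁸ N⁻¹.
So P = 0.0009646 / 2.392×10⁻⁸ = 40.32 kN.
σ_{stainless steel} = P/A₁ = 40320/2325 = 17.34 MPa, compressive.

σ ≈ 17.3 MPa (compressive)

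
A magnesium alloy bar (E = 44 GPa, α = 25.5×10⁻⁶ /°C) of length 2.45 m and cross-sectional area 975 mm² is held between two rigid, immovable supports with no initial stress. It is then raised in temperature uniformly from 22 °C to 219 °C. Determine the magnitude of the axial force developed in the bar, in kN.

With zero net strain, σ = E·αΔT = 44 GPa × 25.5×10⁻⁶ × 197 = 221 MPa.
Axial force P = σA = 221 × 975 = 215500 N = 215.5 kN, compressive.

P ≈ 216 kN (compressive)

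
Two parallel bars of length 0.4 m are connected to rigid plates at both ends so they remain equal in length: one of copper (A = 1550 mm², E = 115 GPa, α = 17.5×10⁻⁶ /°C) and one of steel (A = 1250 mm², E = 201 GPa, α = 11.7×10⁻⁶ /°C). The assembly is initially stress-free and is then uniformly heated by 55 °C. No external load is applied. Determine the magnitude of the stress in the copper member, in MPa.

Both members must finish at the same length. With the larger α, the copper tends to over-expand; the plates restrain it, putting the copper in compression and the steel in tension. With no external load the two internal forces are equal and opposite, magnitude P.
Setting the final lengths equal and cancelling L: (α₁ − α₂)ΔT = P/(A₁E₁) + P/(A₂E₂).
|α₁ − α₂|·ΔT = 5.8×10⁻⁶ × 55 = 0.000319.
1/(A₁E₁) + 1/(A₂E₂) = 1/(1550×115×10³) + 1/(1250×201×10³) = 9.59×10⁻⁹ N⁻¹.
So P = 0.000319 / 9.59×10⁻⁹ = 33.26 kN.
σ_{copper} = P/A₁ = 33260/1550 = 21.46 MPa, compressive.

σ ≈ 21.5 MPa (compressive)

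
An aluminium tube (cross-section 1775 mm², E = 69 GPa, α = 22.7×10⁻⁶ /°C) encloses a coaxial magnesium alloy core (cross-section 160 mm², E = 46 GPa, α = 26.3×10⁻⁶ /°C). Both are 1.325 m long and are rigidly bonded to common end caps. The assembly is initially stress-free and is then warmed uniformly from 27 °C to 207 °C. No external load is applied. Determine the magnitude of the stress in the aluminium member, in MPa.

Equilibrium of a rigid end plate with no external load gives equal and opposite internal forces ±P in the two members. Since α_{magnesium alloy} > α_{aluminium}, heating drives the magnesium alloy into compression and the aluminium into tension.
Equating the net (thermal + elastic) strains gives |α₁ − α₂|·ΔT = P·[1/(A₁E₁) + 1/(A₂E₂)].
|α₁ − α₂|·ΔT = 3.6×10⁻⁶ × 180 = 0.000648.
1/(A₁E₁) + 1/(A₂E₂) = 1/(1775×69×10³) + 1/(160×46×10³) = 1.44×10⁻⁷ N⁻¹.
So P = 0.000648 / 1.44×10⁻⁷ = 4.499 kN.
σ_{aluminium} = P/A₁ = 4499/1775 = 2.535 MPa, tensile.

σ ≈ 2.53 MPa (tensile)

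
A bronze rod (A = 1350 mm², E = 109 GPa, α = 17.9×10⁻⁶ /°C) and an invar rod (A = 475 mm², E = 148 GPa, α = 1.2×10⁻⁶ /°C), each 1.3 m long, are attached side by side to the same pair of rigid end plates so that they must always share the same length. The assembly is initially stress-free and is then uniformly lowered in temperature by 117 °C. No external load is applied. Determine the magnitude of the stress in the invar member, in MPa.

σ ≈ 196 MPa (compressive)

Both members must finish at the same length. With the larger α, the bronze tends to over-contract; the plates restrain it, putting the bronze in tension and the invar in compression. With no external load the two internal forces are equal and opposite, magnitude P.
Compatibility of the two members (thermal + elastic change equal): (α₁ − α₂)ΔT = P·[1/(A₁E₁) + 1/(A₂E₂)].
|α₁ − α₂|·ΔT = 16.7×10⁻⁶ × 117 = 0.001954.
1/(A₁E₁) + 1/(A₂E₂) = 1/(1350×109×10³) + 1/(475×148×10³) = 2.102×10⁻⁸ N⁻¹.
P = 0.001954 / 2.102×10⁻⁸ = 92950 N = 92.95 kN.
σ_{invar} = P/A₂ = 92950/475 = 195.7 MPa, compressive.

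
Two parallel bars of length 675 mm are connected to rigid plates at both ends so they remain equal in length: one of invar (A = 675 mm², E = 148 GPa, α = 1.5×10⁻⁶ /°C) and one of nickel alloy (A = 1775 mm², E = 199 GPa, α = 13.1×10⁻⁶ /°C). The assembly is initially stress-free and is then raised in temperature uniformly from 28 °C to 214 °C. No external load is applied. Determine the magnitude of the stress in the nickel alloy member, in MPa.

Both members must finish at the same length. With the larger α, the nickel alloy tends to over-expand; the plates restrain it, putting the nickel alloy in compression and the invar in tension. With no external load the two internal forces are equal and opposite, magnitude P.
Equating the net (thermal + elastic) strains gives |α₁ − α₂|·ΔT = P·[1/(A₁E₁) + 1/(A₂E₂)].
|α₁ − α₂|·ΔT = 11.6×10⁻⁶ × 186 = 0.002158.
1/(A₁E₁) + 1/(A₂E₂) = 1/(675×148×10³) + 1/(1775×199×10³) = 1.284×10⁻⁸ N⁻¹.
So P = 0.002158 / 1.284×10⁻⁸ = 168 kN.
σ_{nickel alloy} = P/A₂ = 168000/1775 = 94.66 MPa, compressive.

σ ≈ 94.7 MPa (compressive)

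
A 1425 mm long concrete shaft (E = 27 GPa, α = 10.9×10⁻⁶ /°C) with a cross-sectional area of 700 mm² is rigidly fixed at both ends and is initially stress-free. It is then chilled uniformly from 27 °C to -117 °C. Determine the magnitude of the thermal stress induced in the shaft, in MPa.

The supports are rigid, so the total axial strain is zero. The restrained thermal strain is ε = αΔT = 10.9×10⁻⁶ × 144 = 1569.6×10⁻⁶.
Hence σ = E·αΔT = 27×10³ × 1569.6×10⁻⁶ = 42.38 MPa, tensile.

σ ≈ 42.4 MPa (tensile)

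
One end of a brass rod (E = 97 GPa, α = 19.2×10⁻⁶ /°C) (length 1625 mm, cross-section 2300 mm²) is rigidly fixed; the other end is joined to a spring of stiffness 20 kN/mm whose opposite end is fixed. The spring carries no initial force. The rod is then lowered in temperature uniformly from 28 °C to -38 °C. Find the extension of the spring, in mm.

Free thermal contraction: δ_free = αΔT L = 19.2×10⁻⁶ × 66 × 1625 = 2.059 mm.
Let P be the tensile force in the spring. The rod extends elastically by PL/(AE) and the spring stretches by P/k; together these equal δ_free.
P [ L/(AE) + 1/k ] = δ_free → P [ 1625/(2300×97×10³) + 1/(20×10³) ] = 2.059.
P = 2.059 / 5.728×10⁻⁵ = 35950 N.
Spring extension = P/k = 35950/(20×10³) = 1.797 mm.

δ ≈ 1.8 mm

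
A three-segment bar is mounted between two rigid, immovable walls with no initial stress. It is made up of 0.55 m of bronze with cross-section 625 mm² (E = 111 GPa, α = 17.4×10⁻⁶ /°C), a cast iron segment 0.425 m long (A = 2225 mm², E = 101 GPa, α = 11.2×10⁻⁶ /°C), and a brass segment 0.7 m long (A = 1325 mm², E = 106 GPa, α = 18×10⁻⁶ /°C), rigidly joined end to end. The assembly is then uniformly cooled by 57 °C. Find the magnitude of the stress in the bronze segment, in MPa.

With the walls removed the bar would change length by δ_free = Σ αᵢΔT Lᵢ = 17.4×10⁻⁶×57×550 + 11.2×10⁻⁶×57×425 + 18×10⁻⁶×57×700 = 1.535 mm.
The walls prevent any net length change, so an axial force P (same in every segment) develops. Compatibility: P · Σ Lᵢ/(AᵢEᵢ) = δ_free.
Σ Lᵢ/(AᵢEᵢ) = 550/(625×111×10³) + 425/(2225×101×10³) + 700/(1325×106×10³) = 1.48×10⁻⁵ mm/N.
So P = 1.535 / 1.48×10⁻⁵ = 103.7 kN, tensile.
σ_{bronze} = P / A = 103700 / 625 = 165.9 MPa.

σ ≈ 166 MPa (tensile)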